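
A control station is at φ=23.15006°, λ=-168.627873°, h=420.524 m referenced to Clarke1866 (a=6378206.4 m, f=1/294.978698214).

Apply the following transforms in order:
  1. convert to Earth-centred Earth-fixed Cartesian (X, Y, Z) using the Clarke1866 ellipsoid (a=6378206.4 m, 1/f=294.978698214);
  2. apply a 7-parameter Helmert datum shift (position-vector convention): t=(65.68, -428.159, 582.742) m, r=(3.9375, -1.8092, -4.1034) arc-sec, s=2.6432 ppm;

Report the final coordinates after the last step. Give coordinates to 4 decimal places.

start: φ=23.150060°, λ=-168.627873°, h=420.524 m
→ ECEF (a=6378206.400, f=1/294.978698214): X=-5752872.7321, Y=-1157070.4879, Z=2492028.5387
→ Helmert 7p (PV): X=-5752867.1350, Y=-1157434.8300, Z=2492545.3197

X=-5752867.1350 m, Y=-1157434.8300 m, Z=2492545.3197 m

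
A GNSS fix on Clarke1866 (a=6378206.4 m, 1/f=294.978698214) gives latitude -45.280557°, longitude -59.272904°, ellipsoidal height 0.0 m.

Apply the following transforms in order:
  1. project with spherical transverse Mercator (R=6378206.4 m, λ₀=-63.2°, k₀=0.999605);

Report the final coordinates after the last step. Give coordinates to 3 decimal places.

E=307482.407 m, N=-5046165.732 m

start: φ=-45.280557°, λ=-59.272904°, h=0.000 m
→ tm (R=6378206.4, λ₀=-63.2°): E=307482.4073, N=-5046165.7318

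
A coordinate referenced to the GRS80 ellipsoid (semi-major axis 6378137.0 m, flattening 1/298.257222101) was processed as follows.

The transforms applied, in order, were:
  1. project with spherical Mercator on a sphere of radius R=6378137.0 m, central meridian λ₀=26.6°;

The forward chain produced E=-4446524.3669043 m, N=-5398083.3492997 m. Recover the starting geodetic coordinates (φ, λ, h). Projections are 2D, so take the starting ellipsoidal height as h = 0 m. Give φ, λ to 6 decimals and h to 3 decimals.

φ=-43.563135°, λ=-13.343808°, h=0.000 m

start: E=-4446524.3669, N=-5398083.3493 m
→ merc⁻¹: φ=-43.56313500°, λ=-13.34380800°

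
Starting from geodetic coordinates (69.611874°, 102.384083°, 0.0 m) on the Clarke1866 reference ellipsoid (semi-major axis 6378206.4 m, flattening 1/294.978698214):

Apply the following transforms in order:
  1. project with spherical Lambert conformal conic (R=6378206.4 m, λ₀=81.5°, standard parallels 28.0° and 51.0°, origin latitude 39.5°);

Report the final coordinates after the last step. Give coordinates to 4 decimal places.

E=939339.7640 m, N=3579422.1630 m

start: φ=69.611874°, λ=102.384083°, h=0.000 m
→ lcc (R=6378206.4, λ₀=81.5°): E=939339.7640, N=3579422.1630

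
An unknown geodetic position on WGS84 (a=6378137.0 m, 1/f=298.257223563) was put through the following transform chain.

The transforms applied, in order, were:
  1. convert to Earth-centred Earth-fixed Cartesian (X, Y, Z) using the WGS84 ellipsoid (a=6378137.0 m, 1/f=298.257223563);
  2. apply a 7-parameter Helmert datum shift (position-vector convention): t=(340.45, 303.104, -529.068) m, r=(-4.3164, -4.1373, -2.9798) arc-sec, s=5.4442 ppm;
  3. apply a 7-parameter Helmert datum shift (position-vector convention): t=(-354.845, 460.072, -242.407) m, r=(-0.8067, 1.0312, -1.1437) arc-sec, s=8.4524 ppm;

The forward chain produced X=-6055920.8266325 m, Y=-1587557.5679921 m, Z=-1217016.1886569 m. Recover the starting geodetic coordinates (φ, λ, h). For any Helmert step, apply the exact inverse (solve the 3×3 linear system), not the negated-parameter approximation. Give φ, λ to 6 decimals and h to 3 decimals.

φ=-11.065454°, λ=-165.302852°, h=330.994 m

start: X=-6055920.8266, Y=-1587557.5680, Z=-1217016.1887 m
→ Helmert⁻¹: X=-6055499.9094, Y=-1588033.0353, Z=-1216799.9817
→ Helmert⁻¹: X=-6055808.8380, Y=-1588389.5269, Z=-1216176.0630
→ geod (Bowring, a=6378137.000): φ=-11.06545400°, λ=-165.30285200°, h=330.9940 m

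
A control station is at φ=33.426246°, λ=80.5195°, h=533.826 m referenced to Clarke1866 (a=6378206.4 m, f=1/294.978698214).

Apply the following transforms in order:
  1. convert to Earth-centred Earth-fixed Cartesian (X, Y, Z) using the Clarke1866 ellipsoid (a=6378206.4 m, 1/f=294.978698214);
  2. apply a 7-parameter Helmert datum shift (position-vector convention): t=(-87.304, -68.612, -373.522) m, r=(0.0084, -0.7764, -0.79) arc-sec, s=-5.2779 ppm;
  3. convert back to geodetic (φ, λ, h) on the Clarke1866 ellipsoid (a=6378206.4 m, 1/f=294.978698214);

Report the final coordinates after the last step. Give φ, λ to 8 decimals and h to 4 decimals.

start: φ=33.426246°, λ=80.519500°, h=533.826 m
→ ECEF (a=6378206.400, f=1/294.978698214): X=877773.5413, Y=5256356.8992, Z=3493620.2680
→ Helmert 7p (PV): X=877688.5862, Y=5256257.0405, Z=3493231.8251
→ geod (Bowring, a=6378206.400): φ=33.42388173°, λ=80.52022409°, h=225.9710 m

φ=33.42388173°, λ=80.52022409°, h=225.9710 m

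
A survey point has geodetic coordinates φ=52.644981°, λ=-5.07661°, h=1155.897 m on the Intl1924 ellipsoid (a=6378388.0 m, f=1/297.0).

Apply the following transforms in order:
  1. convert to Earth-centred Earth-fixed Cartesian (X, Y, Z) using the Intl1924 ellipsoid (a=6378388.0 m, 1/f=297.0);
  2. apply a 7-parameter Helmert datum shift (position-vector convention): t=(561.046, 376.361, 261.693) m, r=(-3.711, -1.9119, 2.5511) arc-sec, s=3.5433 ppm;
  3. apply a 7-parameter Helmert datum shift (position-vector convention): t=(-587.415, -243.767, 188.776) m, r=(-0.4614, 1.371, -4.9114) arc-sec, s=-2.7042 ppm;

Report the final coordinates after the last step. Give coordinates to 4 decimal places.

start: φ=52.644981°, λ=-5.076610°, h=1155.897 m
→ ECEF (a=6378388.000, f=1/297.0): X=3863830.3259, Y=-343247.8227, Z=5047688.6400
→ Helmert 7p (PV): X=3864362.5200, Y=-342734.0741, Z=5048010.2086
→ Helmert 7p (PV): X=3863790.0471, Y=-343057.6369, Z=5048160.4149

X=3863790.0471 m, Y=-343057.6369 m, Z=5048160.4149 m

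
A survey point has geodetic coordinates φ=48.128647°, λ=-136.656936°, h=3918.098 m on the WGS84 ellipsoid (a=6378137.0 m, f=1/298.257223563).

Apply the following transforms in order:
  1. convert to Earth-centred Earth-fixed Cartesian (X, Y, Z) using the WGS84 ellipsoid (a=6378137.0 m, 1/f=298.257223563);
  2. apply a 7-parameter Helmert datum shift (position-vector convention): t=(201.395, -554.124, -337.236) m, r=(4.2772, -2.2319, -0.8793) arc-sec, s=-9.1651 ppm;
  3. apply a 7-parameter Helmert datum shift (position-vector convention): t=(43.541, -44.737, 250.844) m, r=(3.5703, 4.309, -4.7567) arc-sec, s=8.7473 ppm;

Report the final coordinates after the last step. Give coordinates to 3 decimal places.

X=-3103495.413 m, Y=-2929887.832 m, Z=4729184.961 m

start: φ=48.128647°, λ=-136.656936°, h=3918.098 m
→ ECEF (a=6378137.000, f=1/298.257223563): X=-3103709.2116, Y=-2929195.0690, Z=4729353.5349
→ Helmert 7p (PV): X=-3103543.0315, Y=-2929807.1848, Z=4728878.6298
→ Helmert 7p (PV): X=-3103495.4133, Y=-2929887.8322, Z=4729184.9609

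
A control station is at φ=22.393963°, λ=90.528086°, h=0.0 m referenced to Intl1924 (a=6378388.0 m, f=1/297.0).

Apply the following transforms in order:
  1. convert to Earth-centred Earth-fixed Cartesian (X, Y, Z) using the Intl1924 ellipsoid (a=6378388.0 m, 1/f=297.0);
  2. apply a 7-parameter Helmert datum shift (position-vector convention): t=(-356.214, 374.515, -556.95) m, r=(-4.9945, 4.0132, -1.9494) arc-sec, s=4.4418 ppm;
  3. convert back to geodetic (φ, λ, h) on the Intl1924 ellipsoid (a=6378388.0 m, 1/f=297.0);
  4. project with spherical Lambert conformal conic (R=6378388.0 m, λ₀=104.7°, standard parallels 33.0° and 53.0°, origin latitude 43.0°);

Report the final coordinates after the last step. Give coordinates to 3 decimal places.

E=-1520107.486 m, N=-2179168.688 m

start: φ=22.393963°, λ=90.528086°, h=0.000 m
→ ECEF (a=6378388.000, f=1/297.0): X=-54380.8743, Y=5899998.0151, Z=2414835.7088
→ Helmert 7p (PV): X=-54634.5844, Y=5900457.7238, Z=2414147.6798
→ geod (Bowring, a=6378388.000): φ=22.38662905°, λ=90.53050827°, h=165.1207 m
→ lcc (R=6378388.0, λ₀=104.7°): E=-1520107.4862, N=-2179168.6880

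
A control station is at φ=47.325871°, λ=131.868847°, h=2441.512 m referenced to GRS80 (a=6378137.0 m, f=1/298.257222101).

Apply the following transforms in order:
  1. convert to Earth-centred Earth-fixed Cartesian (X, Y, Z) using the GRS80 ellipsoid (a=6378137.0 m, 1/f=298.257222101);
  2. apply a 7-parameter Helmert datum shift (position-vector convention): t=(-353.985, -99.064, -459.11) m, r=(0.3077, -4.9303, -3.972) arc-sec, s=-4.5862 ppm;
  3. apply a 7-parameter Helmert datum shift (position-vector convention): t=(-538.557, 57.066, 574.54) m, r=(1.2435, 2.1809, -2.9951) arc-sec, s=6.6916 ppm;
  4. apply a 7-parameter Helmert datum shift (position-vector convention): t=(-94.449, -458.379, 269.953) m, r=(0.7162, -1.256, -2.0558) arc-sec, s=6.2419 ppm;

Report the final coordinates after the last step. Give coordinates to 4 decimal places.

start: φ=47.325871°, λ=131.868847°, h=2441.512 m
→ ECEF (a=6378137.000, f=1/298.257222101): X=-2891815.4699, Y=3226508.5820, Z=4668192.0593
→ Helmert 7p (PV): X=-2892205.6427, Y=3226443.4436, Z=4667647.2312
→ Helmert 7p (PV): X=-2892667.3501, Y=3226535.9569, Z=4668303.0368
→ Helmert 7p (PV): X=-2892776.1231, Y=3226110.3388, Z=4668595.7179

X=-2892776.1231 m, Y=3226110.3388 m, Z=4668595.7179 m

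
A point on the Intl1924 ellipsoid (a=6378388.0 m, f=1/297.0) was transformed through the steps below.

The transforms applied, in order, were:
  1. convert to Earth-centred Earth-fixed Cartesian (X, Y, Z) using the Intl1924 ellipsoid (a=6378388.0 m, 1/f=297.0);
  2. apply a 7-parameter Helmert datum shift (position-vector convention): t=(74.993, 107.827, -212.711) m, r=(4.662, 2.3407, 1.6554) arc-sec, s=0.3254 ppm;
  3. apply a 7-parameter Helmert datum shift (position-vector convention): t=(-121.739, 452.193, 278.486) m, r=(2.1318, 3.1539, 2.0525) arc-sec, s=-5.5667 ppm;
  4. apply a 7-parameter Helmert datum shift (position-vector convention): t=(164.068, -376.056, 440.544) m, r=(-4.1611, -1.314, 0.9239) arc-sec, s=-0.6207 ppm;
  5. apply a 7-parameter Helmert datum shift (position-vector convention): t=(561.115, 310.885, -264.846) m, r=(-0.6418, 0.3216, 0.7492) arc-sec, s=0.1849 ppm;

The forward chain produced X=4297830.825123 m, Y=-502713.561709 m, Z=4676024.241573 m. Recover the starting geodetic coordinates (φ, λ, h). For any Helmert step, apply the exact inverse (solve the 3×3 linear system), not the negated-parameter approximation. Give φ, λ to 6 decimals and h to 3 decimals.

φ=47.415626°, λ=-6.680133°, h=3620.960 m

start: X=4297830.8251, Y=-502713.5617, Z=4676024.2416 m
→ Helmert⁻¹: X=4297259.7973, Y=-503054.5128, Z=4676293.3578
→ Helmert⁻¹: X=4297125.9314, Y=-502792.3444, Z=4675818.1983
→ Helmert⁻¹: X=4297195.0914, Y=-503241.7755, Z=4675636.6474
→ Helmert⁻¹: X=4297061.5986, Y=-503278.2403, Z=4675907.9751
→ geod (Bowring, a=6378388.000): φ=47.41562600°, λ=-6.68013300°, h=3620.9600 m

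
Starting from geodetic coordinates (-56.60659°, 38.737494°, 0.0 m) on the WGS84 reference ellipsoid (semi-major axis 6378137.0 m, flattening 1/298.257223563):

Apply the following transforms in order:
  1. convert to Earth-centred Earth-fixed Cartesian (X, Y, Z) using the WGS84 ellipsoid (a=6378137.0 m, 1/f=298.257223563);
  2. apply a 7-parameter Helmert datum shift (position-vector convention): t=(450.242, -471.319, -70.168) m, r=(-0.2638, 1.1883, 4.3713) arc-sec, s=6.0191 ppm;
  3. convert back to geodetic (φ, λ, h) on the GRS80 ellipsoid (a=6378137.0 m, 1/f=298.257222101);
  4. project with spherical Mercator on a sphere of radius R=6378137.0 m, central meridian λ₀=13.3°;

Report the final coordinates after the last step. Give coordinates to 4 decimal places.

E=2830672.0147 m, N=-7680176.3002 m

start: φ=-56.606590°, λ=38.737494°, h=0.000 m
→ ECEF (a=6378137.000, f=1/298.257223563): X=2744620.0942, Y=2201805.7262, Z=-5301914.2237
→ Helmert 7p (PV): X=2745009.6492, Y=2201399.0454, Z=-5302034.9324
→ geod (Bowring, a=6378137.000): φ=-56.60681605°, λ=38.72835935°, h=127.9834 m
→ merc (R=6378137.0, λ₀=13.3°): E=2830672.0147, N=-7680176.3002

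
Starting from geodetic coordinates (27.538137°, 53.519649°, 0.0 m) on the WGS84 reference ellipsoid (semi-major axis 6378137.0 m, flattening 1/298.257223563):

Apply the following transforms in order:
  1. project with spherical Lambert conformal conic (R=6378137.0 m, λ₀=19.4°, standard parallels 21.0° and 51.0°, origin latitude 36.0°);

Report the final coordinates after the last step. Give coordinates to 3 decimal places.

start: φ=27.538137°, λ=53.519649°, h=0.000 m
→ lcc (R=6378137.0, λ₀=19.4°): E=3222943.6268, N=-336790.6868

E=3222943.627 m, N=-336790.687 m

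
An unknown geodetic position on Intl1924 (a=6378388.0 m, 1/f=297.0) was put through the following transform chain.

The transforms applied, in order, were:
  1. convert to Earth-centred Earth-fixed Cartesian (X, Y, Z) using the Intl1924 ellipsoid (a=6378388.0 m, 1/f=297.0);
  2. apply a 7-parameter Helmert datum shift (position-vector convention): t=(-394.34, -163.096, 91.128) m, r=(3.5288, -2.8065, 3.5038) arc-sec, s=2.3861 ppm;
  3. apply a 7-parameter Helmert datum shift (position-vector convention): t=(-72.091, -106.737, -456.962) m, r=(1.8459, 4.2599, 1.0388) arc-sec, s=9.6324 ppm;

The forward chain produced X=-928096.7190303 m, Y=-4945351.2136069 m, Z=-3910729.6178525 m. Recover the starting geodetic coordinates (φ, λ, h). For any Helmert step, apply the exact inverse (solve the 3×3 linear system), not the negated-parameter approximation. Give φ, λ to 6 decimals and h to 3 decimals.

φ=-38.040391°, λ=-100.625180°, h=1874.445 m

start: X=-928096.7190, Y=-4945351.2136, Z=-3910729.6179 m
→ Helmert⁻¹: X=-927959.8385, Y=-4945227.1622, Z=-3910209.9000
→ Helmert⁻¹: X=-927700.4905, Y=-4945103.4041, Z=-3910194.4737
→ geod (Bowring, a=6378388.000): φ=-38.04039100°, λ=-100.62518000°, h=1874.4450 m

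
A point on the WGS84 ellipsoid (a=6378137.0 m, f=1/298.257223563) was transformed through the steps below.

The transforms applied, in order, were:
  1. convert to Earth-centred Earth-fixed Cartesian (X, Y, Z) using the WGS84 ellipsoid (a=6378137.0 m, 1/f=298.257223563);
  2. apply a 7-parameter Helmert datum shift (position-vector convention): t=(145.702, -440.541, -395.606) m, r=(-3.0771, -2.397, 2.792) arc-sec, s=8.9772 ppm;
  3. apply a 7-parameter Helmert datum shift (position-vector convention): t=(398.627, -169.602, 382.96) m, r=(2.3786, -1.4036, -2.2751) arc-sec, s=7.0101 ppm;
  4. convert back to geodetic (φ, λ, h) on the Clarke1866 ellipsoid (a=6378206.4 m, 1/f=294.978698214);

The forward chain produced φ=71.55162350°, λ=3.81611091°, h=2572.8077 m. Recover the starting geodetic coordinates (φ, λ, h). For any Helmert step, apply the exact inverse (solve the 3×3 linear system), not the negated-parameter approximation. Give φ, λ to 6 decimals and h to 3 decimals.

φ=71.553613°, λ=3.833432°, h=2179.282 m

start: φ=71.551623°, λ=3.816111°, h=2572.808 m
→ ECEF (a=6378206.400, f=1/294.978698214): X=2020882.5216, Y=134797.6353, Z=6030297.7532
→ Helmert⁻¹: X=2020509.2735, Y=135058.1124, Z=6029857.2165
→ Helmert⁻¹: X=2020417.3436, Y=135380.1292, Z=6030177.2286
→ geod (Bowring, a=6378137.000): φ=71.55361300°, λ=3.83343200°, h=2179.2820 m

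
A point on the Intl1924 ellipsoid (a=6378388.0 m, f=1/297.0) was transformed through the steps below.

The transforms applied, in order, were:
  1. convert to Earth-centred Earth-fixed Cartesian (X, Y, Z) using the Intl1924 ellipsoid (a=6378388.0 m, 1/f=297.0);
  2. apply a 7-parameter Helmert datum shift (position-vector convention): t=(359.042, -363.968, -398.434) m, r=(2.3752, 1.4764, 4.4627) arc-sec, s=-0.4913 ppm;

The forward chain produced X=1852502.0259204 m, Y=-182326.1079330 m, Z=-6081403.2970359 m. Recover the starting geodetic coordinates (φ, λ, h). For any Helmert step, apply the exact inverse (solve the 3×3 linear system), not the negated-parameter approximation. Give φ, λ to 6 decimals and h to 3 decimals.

start: X=1852502.0259, Y=-182326.1079, Z=-6081403.2970 m
→ Helmert⁻¹: X=1852183.4811, Y=-182072.3272, Z=-6080992.4965
→ geod (Bowring, a=6378388.000): φ=-73.09091000°, λ=-5.61422100°, h=675.6970 m

φ=-73.090910°, λ=-5.614221°, h=675.697 m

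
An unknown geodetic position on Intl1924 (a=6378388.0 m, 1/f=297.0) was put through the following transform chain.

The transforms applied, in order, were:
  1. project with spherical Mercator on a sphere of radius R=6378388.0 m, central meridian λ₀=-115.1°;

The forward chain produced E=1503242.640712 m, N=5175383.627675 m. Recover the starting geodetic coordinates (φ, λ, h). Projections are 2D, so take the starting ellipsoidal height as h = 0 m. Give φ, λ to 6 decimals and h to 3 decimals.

start: E=1503242.6407, N=5175383.6277 m
→ merc⁻¹: φ=42.09472900°, λ=-101.59667300°

φ=42.094729°, λ=-101.596673°, h=0.000 m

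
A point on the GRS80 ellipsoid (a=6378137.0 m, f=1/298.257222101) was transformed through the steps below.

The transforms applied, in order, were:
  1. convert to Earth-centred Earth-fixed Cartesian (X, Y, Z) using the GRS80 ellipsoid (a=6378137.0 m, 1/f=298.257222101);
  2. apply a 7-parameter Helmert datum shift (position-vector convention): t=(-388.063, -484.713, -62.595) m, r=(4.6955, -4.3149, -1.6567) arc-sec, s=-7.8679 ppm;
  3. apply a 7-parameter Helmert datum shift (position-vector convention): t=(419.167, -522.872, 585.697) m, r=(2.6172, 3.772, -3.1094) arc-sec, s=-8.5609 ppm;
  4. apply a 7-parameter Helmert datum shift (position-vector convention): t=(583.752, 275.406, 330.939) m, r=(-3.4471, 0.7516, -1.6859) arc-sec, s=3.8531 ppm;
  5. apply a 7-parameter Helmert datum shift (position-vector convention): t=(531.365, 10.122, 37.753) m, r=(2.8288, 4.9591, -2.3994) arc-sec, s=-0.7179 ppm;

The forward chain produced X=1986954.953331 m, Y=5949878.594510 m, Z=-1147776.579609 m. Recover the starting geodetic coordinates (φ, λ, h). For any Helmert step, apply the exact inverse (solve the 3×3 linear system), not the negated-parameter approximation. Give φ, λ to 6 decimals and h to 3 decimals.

φ=-10.446032°, λ=71.547439°, h=146.423 m

start: X=1986954.9533, Y=5949878.5945, Z=-1147776.5796 m
→ Helmert⁻¹: X=1986383.3987, Y=5949880.1087, Z=-1147848.9983
→ Helmert⁻¹: X=1985747.5496, Y=5949617.1954, Z=-1148068.8474
→ Helmert⁻¹: X=1985276.6874, Y=5950206.3586, Z=-1148703.5724
→ Helmert⁻¹: X=1985608.5452, Y=5950727.6873, Z=-1148827.0171
→ geod (Bowring, a=6378137.000): φ=-10.44603200°, λ=71.54743900°, h=146.4230 m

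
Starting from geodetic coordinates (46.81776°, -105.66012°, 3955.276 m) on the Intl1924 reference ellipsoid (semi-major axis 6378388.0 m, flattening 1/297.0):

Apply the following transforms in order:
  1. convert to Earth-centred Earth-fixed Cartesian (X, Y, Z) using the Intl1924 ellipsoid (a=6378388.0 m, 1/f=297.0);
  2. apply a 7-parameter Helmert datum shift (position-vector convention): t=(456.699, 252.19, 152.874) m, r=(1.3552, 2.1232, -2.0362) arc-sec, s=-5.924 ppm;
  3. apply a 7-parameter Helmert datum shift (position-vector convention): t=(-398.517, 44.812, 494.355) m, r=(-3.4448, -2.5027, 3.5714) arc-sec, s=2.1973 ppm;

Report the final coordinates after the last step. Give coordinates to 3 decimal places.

start: φ=46.817760°, λ=-105.660120°, h=3955.276 m
→ ECEF (a=6378388.000, f=1/297.0): X=-1181051.5417, Y=-4212979.0459, Z=4630893.6913
→ Helmert 7p (PV): X=-1180581.7674, Y=-4212720.6649, Z=4631003.6091
→ Helmert 7p (PV): X=-1180966.1267, Y=-4212628.2090, Z=4631564.1715

X=-1180966.127 m, Y=-4212628.209 m, Z=4631564.172 m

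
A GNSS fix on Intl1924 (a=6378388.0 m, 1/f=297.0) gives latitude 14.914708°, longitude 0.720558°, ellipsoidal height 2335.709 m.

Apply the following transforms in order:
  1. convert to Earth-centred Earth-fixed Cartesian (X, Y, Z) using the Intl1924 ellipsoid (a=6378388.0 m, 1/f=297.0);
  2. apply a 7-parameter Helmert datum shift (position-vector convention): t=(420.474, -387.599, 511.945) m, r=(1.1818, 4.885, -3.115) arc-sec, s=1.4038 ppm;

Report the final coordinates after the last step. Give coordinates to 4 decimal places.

start: φ=14.914708°, λ=0.720558°, h=2335.709 m
→ ECEF (a=6378388.000, f=1/297.0): X=6166642.5947, Y=77556.4616, Z=1631602.9110
→ Helmert 7p (PV): X=6167111.5382, Y=77066.4947, Z=1631971.5451

X=6167111.5382 m, Y=77066.4947 m, Z=1631971.5451 m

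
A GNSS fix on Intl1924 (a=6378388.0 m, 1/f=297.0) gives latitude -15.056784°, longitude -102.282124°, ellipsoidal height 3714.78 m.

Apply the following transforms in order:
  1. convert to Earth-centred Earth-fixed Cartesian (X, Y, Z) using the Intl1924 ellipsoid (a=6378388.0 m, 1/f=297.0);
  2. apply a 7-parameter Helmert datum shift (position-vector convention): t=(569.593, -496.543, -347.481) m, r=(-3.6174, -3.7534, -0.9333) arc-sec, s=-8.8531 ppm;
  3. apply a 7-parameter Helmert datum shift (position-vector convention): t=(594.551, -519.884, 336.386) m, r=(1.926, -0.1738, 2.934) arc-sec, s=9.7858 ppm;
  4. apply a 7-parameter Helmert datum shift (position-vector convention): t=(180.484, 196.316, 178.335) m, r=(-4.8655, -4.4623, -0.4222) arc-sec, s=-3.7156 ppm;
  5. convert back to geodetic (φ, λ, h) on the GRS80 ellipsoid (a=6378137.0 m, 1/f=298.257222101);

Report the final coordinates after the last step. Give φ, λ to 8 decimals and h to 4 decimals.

φ=-15.05241178°, λ=-102.26714152°, h=4396.0050 m

start: φ=-15.056784°, λ=-102.282124°, h=3714.780 m
→ ECEF (a=6378388.000, f=1/297.0): X=-1311324.3698, Y=-6023304.7287, Z=-1647152.8131
→ Helmert 7p (PV): X=-1310740.4483, Y=-6023770.9003, Z=-1647403.9400
→ Helmert 7p (PV): X=-1310071.6503, Y=-6024352.9937, Z=-1647141.0272
→ Helmert 7p (PV): X=-1309862.9958, Y=-6024170.4657, Z=-1646842.8083
→ geod (Bowring, a=6378137.000): φ=-15.05241178°, λ=-102.26714152°, h=4396.0050 m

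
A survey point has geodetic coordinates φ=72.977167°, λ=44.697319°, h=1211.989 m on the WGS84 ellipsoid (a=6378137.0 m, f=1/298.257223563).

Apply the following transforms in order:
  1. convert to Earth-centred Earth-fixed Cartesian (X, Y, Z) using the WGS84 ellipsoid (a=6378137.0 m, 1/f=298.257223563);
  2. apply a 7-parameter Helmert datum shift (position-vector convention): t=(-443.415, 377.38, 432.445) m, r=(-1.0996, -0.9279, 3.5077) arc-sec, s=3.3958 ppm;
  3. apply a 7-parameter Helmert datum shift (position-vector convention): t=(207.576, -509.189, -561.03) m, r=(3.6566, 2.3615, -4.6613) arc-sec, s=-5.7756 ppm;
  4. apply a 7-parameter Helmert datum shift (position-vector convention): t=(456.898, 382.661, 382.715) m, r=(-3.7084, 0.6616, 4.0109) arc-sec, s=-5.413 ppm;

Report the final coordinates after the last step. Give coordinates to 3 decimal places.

X=1331865.595 m, Y=1317908.945 m, Z=6077841.485 m

start: φ=72.977167°, λ=44.697319°, h=1211.989 m
→ ECEF (a=6378137.000, f=1/298.257223563): X=1331611.4081, Y=1317615.9923, Z=6077655.5826
→ Helmert 7p (PV): X=1331122.7668, Y=1318052.8920, Z=6078107.6322
→ Helmert 7p (PV): X=1331422.0279, Y=1317398.2588, Z=6077519.6237
→ Helmert 7p (PV): X=1331865.5954, Y=1317908.9448, Z=6077841.4853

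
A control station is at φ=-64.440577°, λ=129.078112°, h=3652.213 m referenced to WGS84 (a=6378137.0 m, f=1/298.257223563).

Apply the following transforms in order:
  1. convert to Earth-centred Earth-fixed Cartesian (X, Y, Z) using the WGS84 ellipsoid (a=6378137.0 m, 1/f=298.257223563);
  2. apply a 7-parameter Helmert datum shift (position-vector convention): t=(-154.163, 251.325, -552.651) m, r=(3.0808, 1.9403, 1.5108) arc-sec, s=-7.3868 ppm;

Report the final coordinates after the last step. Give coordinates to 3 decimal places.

X=-1740644.470 m, Y=2143583.735 m, Z=-5734832.677 m

start: φ=-64.440577°, λ=129.078112°, h=3652.213 m
→ ECEF (a=6378137.000, f=1/298.257223563): X=-1740433.5226, Y=2143275.3410, Z=-5734370.7681
→ Helmert 7p (PV): X=-1740644.4698, Y=2143583.7350, Z=-5734832.6766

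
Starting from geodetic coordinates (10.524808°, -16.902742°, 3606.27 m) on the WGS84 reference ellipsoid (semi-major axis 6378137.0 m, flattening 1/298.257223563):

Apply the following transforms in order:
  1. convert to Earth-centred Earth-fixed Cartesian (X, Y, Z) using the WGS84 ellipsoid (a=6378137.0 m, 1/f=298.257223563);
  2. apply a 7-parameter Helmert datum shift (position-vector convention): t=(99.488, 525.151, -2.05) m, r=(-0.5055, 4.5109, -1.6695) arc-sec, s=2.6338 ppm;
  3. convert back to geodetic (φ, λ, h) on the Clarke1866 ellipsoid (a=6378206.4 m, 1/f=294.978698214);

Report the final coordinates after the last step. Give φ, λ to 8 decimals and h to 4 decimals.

start: φ=10.524808°, λ=-16.902742°, h=3606.270 m
→ ECEF (a=6378137.000, f=1/298.257223563): X=6003991.3137, Y=-1824465.8941, Z=1158027.1867
→ Helmert 7p (PV): X=6004117.1733, Y=-1823991.3066, Z=1157901.3536
→ geod (Bowring, a=6378206.400): φ=10.52448878°, λ=-16.89826175°, h=3504.5489 m

φ=10.52448878°, λ=-16.89826175°, h=3504.5489 m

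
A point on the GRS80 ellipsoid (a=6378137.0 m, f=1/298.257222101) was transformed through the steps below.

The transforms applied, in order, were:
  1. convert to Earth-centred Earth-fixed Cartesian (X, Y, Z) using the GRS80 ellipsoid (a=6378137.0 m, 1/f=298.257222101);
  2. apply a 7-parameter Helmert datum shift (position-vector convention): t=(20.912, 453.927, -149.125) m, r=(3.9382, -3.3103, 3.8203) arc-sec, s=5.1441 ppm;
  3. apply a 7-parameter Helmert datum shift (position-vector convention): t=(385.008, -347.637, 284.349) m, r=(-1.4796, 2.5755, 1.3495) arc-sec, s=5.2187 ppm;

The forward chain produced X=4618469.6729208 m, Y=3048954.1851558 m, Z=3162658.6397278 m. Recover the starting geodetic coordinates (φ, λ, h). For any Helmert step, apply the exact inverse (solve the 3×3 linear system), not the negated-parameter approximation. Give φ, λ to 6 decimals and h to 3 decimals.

start: X=4618469.6729, Y=3048954.1852, Z=3162658.6397 m
→ Helmert⁻¹: X=4618041.0271, Y=3049233.0099, Z=3162437.3230
→ Helmert⁻¹: X=4618103.5796, Y=3048738.2465, Z=3162437.8551
→ geod (Bowring, a=6378137.000): φ=29.91352000°, λ=33.43163700°, h=741.6370 m

φ=29.913520°, λ=33.431637°, h=741.637 m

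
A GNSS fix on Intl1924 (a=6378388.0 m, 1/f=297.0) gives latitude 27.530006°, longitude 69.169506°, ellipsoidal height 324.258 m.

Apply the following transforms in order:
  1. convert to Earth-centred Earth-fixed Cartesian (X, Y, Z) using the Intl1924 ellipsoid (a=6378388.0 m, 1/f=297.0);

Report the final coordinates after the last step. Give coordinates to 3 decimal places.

start: φ=27.530006°, λ=69.169506°, h=324.258 m
→ ECEF (a=6378388.000, f=1/297.0): X=2012902.4407, Y=5290519.3200, Z=2930609.8137

X=2012902.441 m, Y=5290519.320 m, Z=2930609.814 m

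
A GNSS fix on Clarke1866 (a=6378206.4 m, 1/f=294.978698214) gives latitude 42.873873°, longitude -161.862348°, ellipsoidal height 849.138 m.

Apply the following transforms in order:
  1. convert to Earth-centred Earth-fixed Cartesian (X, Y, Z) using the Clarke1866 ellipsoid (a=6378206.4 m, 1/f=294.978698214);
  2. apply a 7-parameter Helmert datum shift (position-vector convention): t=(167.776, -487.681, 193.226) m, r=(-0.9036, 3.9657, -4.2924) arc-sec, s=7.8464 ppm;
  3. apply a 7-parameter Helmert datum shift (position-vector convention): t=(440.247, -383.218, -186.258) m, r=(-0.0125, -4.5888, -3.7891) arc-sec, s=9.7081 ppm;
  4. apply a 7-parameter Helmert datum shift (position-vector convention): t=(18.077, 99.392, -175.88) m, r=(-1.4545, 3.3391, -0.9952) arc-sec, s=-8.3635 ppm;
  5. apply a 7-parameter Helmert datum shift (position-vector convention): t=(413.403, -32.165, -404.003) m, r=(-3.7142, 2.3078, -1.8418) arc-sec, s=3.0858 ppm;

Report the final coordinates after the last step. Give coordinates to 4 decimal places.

X=-4448584.3477 m, Y=-1458048.3491 m, Z=4317251.5870 m

start: φ=42.873873°, λ=-161.862348°, h=849.138 m
→ ECEF (a=6378206.400, f=1/294.978698214): X=-4449597.2043, Y=-1457589.6796, Z=4317620.1154
→ Helmert 7p (PV): X=-4449411.6622, Y=-1457977.2853, Z=4317939.1543
→ Helmert 7p (PV): X=-4449137.4566, Y=-1458292.6590, Z=4317695.9161
→ Helmert 7p (PV): X=-4449019.3092, Y=-1458129.1578, Z=4317566.2321
→ Helmert 7p (PV): X=-4448584.3477, Y=-1458048.3491, Z=4317251.5870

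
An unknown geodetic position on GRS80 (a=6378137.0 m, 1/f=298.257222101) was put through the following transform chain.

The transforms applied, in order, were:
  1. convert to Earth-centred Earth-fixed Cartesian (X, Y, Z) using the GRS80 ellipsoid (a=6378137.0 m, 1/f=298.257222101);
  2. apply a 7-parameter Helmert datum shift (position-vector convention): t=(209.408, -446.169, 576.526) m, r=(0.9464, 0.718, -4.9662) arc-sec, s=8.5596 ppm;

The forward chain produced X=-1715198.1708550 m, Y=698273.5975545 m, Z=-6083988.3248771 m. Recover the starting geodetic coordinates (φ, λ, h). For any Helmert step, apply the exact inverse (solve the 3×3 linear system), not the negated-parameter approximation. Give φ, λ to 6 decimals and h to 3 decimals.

start: X=-1715198.1709, Y=698273.5976, Z=-6083988.3249 m
→ Helmert⁻¹: X=-1715388.5369, Y=698644.5673, Z=-6084521.9467
→ geod (Bowring, a=6378137.000): φ=-73.17598600°, λ=157.83988300°, h=1636.5620 m

φ=-73.175986°, λ=157.839883°, h=1636.562 m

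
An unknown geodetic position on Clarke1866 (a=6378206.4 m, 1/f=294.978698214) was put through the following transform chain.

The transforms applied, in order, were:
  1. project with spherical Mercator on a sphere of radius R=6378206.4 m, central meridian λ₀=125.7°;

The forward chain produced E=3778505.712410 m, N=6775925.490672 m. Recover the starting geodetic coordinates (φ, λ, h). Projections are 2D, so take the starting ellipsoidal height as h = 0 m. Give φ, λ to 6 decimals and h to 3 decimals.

φ=51.865551°, λ=159.642525°, h=0.000 m

start: E=3778505.7124, N=6775925.4907 m
→ merc⁻¹: φ=51.86555100°, λ=159.64252500°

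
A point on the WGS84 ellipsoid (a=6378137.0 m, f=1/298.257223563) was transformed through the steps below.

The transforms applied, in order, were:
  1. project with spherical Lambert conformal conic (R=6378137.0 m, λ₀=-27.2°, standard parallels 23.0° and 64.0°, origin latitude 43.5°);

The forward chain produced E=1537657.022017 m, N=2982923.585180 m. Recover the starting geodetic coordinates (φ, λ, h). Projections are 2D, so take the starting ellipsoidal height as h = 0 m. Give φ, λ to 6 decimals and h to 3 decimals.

φ=67.980705°, λ=9.587547°, h=0.000 m

start: E=1537657.0220, N=2982923.5852 m
→ lcc⁻¹: φ=67.98070500°, λ=9.58754700°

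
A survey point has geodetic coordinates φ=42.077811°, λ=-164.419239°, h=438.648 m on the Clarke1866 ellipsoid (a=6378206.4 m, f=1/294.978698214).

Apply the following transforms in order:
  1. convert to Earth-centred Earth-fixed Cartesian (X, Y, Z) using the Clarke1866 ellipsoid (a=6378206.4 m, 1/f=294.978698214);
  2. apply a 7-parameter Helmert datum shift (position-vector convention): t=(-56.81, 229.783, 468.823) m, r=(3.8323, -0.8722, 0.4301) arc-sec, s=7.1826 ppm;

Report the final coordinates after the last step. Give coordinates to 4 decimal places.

start: φ=42.077811°, λ=-164.419239°, h=438.648 m
→ ECEF (a=6378206.400, f=1/294.978698214): X=-4567424.9797, Y=-1273594.8975, Z=4252116.1323
→ Helmert 7p (PV): X=-4567529.9204, Y=-1273462.7890, Z=4252572.5199

X=-4567529.9204 m, Y=-1273462.7890 m, Z=4252572.5199 m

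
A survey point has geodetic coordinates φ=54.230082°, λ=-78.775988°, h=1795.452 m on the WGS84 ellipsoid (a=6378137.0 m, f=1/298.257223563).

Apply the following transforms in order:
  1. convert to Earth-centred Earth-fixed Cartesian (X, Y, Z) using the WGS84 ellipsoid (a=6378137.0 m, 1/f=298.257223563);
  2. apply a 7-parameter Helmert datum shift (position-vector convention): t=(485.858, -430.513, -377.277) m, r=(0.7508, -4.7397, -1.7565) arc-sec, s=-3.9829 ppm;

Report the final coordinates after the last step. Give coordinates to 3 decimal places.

X=727823.713 m, Y=-3666471.563 m, Z=5152817.584 m

start: φ=54.230082°, λ=-78.775988°, h=1795.452 m
→ ECEF (a=6378137.000, f=1/298.257223563): X=727490.3854, Y=-3666030.6988, Z=5153212.0136
→ Helmert 7p (PV): X=727823.7132, Y=-3666471.5630, Z=5152817.5843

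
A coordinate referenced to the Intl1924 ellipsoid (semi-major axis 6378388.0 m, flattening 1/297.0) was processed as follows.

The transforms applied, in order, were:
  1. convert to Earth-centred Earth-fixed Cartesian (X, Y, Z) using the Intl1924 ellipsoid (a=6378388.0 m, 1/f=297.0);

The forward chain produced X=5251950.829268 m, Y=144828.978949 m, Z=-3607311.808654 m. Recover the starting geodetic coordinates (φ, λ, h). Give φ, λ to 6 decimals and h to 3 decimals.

start: X=5251950.8293, Y=144828.9789, Z=-3607311.8087 m
→ geod (Bowring, a=6378388.000): φ=-34.65364500°, λ=1.57960100°, h=1636.3620 m

φ=-34.653645°, λ=1.579601°, h=1636.362 m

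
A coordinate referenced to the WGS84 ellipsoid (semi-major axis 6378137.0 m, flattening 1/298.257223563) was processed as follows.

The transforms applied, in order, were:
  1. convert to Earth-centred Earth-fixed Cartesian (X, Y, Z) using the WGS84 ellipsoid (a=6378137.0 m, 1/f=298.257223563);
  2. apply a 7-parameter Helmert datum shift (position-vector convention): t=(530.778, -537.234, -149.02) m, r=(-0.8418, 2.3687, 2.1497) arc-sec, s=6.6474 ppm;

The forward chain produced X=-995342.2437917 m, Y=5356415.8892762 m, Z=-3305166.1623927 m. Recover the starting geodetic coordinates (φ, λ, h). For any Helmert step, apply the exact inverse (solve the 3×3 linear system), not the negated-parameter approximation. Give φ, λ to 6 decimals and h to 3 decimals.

φ=-31.410371°, λ=100.530214°, h=336.119 m

start: X=-995342.2438, Y=5356415.8893, Z=-3305166.1624 m
→ Helmert⁻¹: X=-995772.6179, Y=5356941.3799, Z=-3304984.7455
→ geod (Bowring, a=6378137.000): φ=-31.41037100°, λ=100.53021400°, h=336.1190 m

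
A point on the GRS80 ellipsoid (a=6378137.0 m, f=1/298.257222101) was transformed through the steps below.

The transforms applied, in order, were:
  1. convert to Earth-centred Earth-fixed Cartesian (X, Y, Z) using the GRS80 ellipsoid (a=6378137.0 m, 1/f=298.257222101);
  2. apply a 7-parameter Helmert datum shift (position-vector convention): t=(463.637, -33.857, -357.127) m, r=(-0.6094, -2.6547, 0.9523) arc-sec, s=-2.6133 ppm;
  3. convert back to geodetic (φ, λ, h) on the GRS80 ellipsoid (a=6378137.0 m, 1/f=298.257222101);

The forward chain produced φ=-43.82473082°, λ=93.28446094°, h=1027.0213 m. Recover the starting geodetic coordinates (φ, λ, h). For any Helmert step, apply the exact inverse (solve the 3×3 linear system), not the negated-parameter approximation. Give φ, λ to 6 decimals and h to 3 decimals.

start: φ=-43.824731°, λ=93.284461°, h=1027.021 m
→ ECEF (a=6378137.000, f=1/298.257222101): X=-264106.1367, Y=4602151.8461, Z=-4394773.5044
→ Helmert⁻¹: X=-264605.7748, Y=4602211.9347, Z=-4394410.8588
→ geod (Bowring, a=6378137.000): φ=-43.82182400°, λ=93.29061800°, h=839.8660 m

φ=-43.821824°, λ=93.290618°, h=839.866 m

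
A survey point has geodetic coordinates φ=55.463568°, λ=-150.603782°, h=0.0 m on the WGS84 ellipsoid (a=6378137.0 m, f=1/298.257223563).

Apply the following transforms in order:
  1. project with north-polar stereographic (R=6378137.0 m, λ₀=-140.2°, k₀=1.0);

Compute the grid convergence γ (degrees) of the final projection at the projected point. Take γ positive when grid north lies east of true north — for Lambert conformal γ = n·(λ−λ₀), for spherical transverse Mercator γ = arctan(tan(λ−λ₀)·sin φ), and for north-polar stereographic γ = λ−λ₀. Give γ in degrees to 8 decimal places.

-10.40378200

start: φ=55.463568°, λ=-150.603782°, h=0.000 m
→ into stereo (λ₀=-140.2°): φ=55.46356800°, λ−λ₀=-10.40378200°
convergence γ = -10.40378200°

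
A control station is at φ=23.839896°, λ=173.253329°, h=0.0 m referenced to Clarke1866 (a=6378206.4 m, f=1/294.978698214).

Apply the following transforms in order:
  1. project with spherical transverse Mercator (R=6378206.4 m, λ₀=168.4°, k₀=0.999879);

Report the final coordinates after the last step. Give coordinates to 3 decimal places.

E=494517.075 m, N=2662031.765 m

start: φ=23.839896°, λ=173.253329°, h=0.000 m
→ tm (R=6378206.4, λ₀=168.4°): E=494517.0745, N=2662031.7646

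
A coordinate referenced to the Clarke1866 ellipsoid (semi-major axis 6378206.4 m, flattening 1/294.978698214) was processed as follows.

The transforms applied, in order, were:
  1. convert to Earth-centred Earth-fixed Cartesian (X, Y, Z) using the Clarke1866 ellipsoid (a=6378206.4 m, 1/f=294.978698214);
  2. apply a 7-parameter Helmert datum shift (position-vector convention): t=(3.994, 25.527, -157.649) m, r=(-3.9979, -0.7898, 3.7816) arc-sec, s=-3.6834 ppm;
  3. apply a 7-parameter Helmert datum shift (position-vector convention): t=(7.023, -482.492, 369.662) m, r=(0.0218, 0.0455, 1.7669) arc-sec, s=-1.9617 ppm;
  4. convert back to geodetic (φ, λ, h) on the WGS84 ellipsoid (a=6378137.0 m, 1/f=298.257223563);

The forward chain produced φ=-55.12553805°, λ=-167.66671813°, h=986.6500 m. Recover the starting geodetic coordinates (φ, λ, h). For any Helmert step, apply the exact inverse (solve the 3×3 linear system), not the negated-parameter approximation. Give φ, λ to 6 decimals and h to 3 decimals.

start: φ=-55.125538°, λ=-167.666718°, h=986.650 m
→ ECEF (a=6378137.000, f=1/298.257223563): X=-3571333.3614, Y=-780850.0054, Z=-5210196.4377
→ Helmert⁻¹: X=-3571352.9254, Y=-780339.0021, Z=-5210577.0267
→ Helmert⁻¹: X=-3571404.3293, Y=-780200.9357, Z=-5210440.0168
→ geod (Bowring, a=6378206.400): φ=-55.12930600°, λ=-167.67689400°, h=1237.4560 m

φ=-55.129306°, λ=-167.676894°, h=1237.456 m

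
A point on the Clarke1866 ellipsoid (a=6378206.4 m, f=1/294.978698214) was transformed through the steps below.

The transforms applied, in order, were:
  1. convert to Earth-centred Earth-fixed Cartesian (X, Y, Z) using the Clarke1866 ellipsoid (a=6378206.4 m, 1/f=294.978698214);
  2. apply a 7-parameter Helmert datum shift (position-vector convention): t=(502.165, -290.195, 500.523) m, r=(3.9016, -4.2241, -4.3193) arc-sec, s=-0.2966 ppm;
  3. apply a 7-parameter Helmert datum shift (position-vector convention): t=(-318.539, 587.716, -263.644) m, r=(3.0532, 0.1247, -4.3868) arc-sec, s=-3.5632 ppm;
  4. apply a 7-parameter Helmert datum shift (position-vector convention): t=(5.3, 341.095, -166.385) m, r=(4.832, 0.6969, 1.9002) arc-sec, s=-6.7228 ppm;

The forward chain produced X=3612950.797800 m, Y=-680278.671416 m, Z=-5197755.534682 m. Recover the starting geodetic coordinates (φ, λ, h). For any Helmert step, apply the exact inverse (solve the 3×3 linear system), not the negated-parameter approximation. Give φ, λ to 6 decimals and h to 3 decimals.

start: X=3612950.7978, Y=-680278.6714, Z=-5197755.5347 m
→ Helmert⁻¹: X=3612981.0764, Y=-680779.3864, Z=-5197595.9371
→ Helmert⁻¹: X=3613330.1237, Y=-681369.6153, Z=-5197338.5420
→ Helmert⁻¹: X=3612736.8450, Y=-681102.2905, Z=-5197901.7086
→ geod (Bowring, a=6378206.400): φ=-54.91210100°, λ=-10.67654800°, h=2858.5710 m

φ=-54.912101°, λ=-10.676548°, h=2858.571 m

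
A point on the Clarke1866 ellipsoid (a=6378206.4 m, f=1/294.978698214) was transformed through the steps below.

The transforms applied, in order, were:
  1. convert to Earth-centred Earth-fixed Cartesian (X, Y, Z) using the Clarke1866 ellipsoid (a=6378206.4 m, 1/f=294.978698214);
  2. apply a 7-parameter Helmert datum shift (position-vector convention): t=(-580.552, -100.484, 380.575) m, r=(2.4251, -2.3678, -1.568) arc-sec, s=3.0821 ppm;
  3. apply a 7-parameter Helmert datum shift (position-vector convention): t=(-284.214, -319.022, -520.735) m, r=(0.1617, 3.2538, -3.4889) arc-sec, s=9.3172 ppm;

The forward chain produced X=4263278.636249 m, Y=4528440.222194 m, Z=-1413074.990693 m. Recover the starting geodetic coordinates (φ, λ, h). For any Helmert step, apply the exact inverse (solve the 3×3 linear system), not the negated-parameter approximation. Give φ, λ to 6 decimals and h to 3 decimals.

φ=-12.881953°, λ=46.725640°, h=1642.105 m

start: X=4263278.6362, Y=4528440.2222, Z=-1413074.9907 m
→ Helmert⁻¹: X=4263468.8049, Y=4528788.0571, Z=-1412477.3894
→ Helmert⁻¹: X=4263985.5667, Y=4528890.3845, Z=-1412955.8051
→ geod (Bowring, a=6378206.400): φ=-12.88195300°, λ=46.72564000°, h=1642.1050 m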